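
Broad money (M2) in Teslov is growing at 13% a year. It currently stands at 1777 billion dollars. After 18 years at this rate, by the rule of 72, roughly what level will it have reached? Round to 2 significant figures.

approximately 17000 billion dollars

It doubles every 72/13 ≈ 5.54 years, so 18 years is 3.25 doublings.
2^3.25 ≈ 9.51; 1777 × 9.51 ≈ 17000 billion dollars.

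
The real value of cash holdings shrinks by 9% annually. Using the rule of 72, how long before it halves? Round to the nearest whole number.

8 years

Falling at 9%, it halves about every 72/9 = 8.00 years.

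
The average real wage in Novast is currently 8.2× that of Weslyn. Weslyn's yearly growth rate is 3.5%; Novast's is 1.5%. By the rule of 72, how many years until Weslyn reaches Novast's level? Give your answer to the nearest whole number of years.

The growth-rate gap is 3.5% − 1.5% = 2 percentage points.
So the ratio between them halves every 72/2 ≈ 36.00 years.
An 8.2× gap takes log₂(8.2) ≈ 3.04 halvings to close: 3.04 × 36.00 ≈ 109 years.

about 109 years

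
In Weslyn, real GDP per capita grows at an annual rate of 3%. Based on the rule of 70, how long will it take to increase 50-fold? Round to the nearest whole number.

Doubling time ≈ 70/3 = 23.33 years.
Reaching 50× takes log₂(50) ≈ 5.64 doublings.
5.64 × 23.33 ≈ 132 years.

approximately 132 years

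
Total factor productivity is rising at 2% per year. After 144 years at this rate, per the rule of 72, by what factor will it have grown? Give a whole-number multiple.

16 times

72/2 ≈ 36.00 years per doubling.
144 years fits 4 doublings: 2^4 = 16.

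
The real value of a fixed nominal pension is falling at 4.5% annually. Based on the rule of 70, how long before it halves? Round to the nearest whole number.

roughly 16 years

The rule works in reverse for decay: 70/4.5 ≈ 15.56 years to halve.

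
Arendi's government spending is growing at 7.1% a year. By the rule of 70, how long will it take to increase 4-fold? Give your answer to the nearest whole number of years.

20 years

Doubling time ≈ 70/7.1 = 9.86 years.
4× is 2 doublings, so 2 × 9.86 ≈ 20 years.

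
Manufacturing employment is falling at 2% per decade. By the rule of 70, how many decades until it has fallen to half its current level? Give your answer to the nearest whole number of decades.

Halving time ≈ 70 / 2 = 35.00 → 35 decades.

about 35 decades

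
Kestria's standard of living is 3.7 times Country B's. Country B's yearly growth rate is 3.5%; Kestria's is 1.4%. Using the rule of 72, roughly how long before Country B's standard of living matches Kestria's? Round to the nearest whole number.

What matters is the difference: 2.1 pp.
Rule of 72 on the gap: the ratio halves every 72/2.1 ≈ 34.29 years.
A 3.7 times gap takes log₂(3.7) ≈ 1.89 halvings to close: 1.89 × 34.29 ≈ 65 years.

65 years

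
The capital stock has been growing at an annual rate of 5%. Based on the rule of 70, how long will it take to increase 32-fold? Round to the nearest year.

approximately 70 years

One doubling takes 70/5 = 14.00 years.
32 = 2^5, so 5 doublings → 70 years.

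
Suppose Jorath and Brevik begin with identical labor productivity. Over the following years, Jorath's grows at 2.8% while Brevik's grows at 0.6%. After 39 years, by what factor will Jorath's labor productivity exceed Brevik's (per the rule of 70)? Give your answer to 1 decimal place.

approximately 2.3 times

Jorath pulls ahead at 2.2 pp per year, so the ratio doubles every 70/2.2 ≈ 31.82 years.
In 39 years that's 1.23 doublings: 2^1.23 ≈ 2.3.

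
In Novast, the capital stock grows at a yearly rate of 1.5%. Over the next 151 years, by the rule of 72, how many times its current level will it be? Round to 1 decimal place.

roughly 8.9 times

Doubles every ≈ 48.00 years (72/1.5).
151 years is 3.15 doublings; 2^3.15 ≈ 8.9×.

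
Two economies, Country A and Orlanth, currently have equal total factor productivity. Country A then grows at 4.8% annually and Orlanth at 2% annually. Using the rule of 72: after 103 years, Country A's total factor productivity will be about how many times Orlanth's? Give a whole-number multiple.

roughly 16 times

Country A pulls ahead at 2.8 pp per year, so the ratio doubles every 72/2.8 ≈ 25.71 years.
In 103 years that's 4.01 doublings: 2^4.01 ≈ 16.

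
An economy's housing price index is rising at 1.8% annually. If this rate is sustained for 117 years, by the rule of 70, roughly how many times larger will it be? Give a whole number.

around 8 times

At 1.8% one doubling takes ≈ 38.89 years; 117 years is 3 of them, so ×8.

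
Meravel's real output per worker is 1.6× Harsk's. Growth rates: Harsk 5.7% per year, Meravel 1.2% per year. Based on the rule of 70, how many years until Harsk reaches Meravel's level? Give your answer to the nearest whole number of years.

≈ 11 years

What matters is the difference: 4.5 pp.
Rule of 70 on the gap: the ratio halves every 70/4.5 ≈ 15.56 years.
A 1.6× gap takes log₂(1.6) ≈ 0.68 halvings to close: 0.68 × 15.56 ≈ 11 years.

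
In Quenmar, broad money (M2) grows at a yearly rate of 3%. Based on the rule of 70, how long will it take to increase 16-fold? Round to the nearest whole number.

roughly 93 years

At 3% it doubles every 70/3 ≈ 23.33 years.
16 = 2^4, so 4 doublings → 93 years.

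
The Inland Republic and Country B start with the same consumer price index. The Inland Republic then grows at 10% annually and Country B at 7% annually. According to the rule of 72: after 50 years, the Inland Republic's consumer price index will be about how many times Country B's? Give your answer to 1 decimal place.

the Inland Republic pulls ahead at 3 pp per year, so the ratio doubles every 72/3 ≈ 24.00 years.
In 50 years that's 2.08 doublings: 2^2.08 ≈ 4.2.

≈ 4.2 times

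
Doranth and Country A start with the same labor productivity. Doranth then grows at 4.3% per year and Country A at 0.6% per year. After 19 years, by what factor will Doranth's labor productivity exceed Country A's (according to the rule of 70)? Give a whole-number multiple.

Only the 3.7-point difference matters.
70/3.7 ≈ 18.92 years per doubling of the ratio; 19 years gives 1.00 doublings, so ≈ 2×.

approximately 2 times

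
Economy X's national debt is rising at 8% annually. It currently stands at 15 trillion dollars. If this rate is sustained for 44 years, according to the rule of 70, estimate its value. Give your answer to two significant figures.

≈ 490 trillion dollars

Doubling time ≈ 70/8 = 8.75 years.
44 years is 44/8.75 ≈ 5.03 doublings, a factor of 2^5.03 ≈ 32.67.
15 × 32.67 ≈ 490 trillion dollars.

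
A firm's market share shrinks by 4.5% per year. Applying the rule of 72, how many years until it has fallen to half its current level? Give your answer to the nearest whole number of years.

16 years

The rule works in reverse for decay: 72/4.5 ≈ 16.00 years to halve.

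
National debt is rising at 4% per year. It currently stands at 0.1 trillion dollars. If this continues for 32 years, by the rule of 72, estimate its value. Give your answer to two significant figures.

It doubles every 72/4 ≈ 18.00 years, so 32 years is 1.78 doublings.
2^1.78 ≈ 3.43; 0.1 × 3.43 ≈ 0.34 trillion dollars.

around 0.34 trillion dollars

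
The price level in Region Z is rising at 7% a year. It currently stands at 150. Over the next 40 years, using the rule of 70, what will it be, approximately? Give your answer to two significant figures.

about 2400

Doubling time ≈ 70/7 = 10.00 years.
40 years is 40/10.00 ≈ 4.00 doublings, a factor of 2^4.00 ≈ 16.00.
150 × 16.00 ≈ 2400.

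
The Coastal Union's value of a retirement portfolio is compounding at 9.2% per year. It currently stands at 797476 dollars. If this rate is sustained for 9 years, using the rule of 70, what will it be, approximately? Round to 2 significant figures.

≈ 1800000 dollars

Doubling time ≈ 70/9.2 = 7.61 years.
9 years is 9/7.61 ≈ 1.18 doublings, a factor of 2^1.18 ≈ 2.27.
797476 × 2.27 ≈ 1800000 dollars.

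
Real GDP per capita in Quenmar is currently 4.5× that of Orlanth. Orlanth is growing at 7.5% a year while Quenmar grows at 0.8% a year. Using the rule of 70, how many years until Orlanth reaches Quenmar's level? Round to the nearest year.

Orlanth gains on Quenmar at 7.5% − 0.8% = 6.7 points a year.
At that relative rate the gap halves every 70/6.7 ≈ 10.45 years.
A 4.5× gap takes log₂(4.5) ≈ 2.17 halvings to close: 2.17 × 10.45 ≈ 23 years.

around 23 years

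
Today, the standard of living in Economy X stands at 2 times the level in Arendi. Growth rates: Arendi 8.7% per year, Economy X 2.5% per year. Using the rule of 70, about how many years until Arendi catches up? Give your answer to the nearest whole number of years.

11 years

The growth-rate gap is 8.7% − 2.5% = 6.2 percentage points.
So the ratio between them halves every 70/6.2 ≈ 11.29 years.
A 2 times gap closes after 1 halving: 1 × 11.29 ≈ 11 years.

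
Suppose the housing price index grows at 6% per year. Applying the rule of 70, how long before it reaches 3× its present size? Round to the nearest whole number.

At 6% it doubles every 70/6 ≈ 11.67 years.
Reaching 3× takes log₂(3) ≈ 1.58 doublings.
1.58 × 11.67 ≈ 18 years.

about 18 years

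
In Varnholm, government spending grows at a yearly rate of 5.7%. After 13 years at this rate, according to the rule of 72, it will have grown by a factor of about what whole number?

72/5.7 ≈ 12.63 years per doubling.
13 years fits 1 doubling: 2^1 = 2.

about 2 times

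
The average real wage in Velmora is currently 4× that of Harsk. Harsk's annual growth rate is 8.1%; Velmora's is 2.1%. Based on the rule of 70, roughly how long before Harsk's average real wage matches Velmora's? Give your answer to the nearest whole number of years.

Harsk gains on Velmora at 8.1% − 2.1% = 6 points a year.
At that relative rate the gap halves every 70/6 ≈ 11.67 years.
A 4× gap closes after 2 halvings: 2 × 11.67 ≈ 23 years.

≈ 23 years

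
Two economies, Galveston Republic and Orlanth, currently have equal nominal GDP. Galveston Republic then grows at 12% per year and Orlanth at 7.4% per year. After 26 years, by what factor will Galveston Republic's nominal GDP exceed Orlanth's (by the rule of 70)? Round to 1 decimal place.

around 3.3 times

Rate gap = 12% − 7.4% = 4.6 points.
The ratio doubles every 70/4.6 ≈ 15.22 years.
26/15.22 ≈ 1.71 doublings → ratio ≈ 2^1.71 ≈ 3.3.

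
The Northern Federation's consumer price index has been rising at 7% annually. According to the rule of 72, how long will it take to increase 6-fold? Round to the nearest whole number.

approximately 27 years

Doubling time ≈ 72/7 = 10.29 years.
6× is log₂ 6 ≈ 2.58 doublings, so ≈ 2.58 × 10.29 = 27 years.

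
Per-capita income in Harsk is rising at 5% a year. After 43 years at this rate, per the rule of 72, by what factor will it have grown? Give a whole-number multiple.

around 8 times

At 5% one doubling takes ≈ 14.40 years; 43 years is 3 of them, so ×8.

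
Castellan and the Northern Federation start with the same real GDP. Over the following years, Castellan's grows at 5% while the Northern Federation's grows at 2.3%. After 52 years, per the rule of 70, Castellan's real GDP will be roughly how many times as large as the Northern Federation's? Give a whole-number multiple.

about 4 times

Castellan pulls ahead at 2.7 pp per year, so the ratio doubles every 70/2.7 ≈ 25.93 years.
In 52 years that's 2.01 doublings: 2^2.01 ≈ 4.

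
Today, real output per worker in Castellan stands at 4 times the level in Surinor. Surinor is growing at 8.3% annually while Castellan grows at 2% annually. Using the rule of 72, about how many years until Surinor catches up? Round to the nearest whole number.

23 years

What matters is the difference: 6.3 pp.
Rule of 72 on the gap: the ratio halves every 72/6.3 ≈ 11.43 years.
A 4 times gap closes after 2 halvings: 2 × 11.43 ≈ 23 years.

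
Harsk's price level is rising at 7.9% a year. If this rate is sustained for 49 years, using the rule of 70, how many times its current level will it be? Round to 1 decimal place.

46.2 times

Doubles every ≈ 8.86 years (70/7.9).
49 years is 5.53 doublings; 2^5.53 ≈ 46.2×.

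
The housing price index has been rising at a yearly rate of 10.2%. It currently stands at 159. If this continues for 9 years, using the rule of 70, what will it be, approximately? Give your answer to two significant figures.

It doubles every 70/10.2 ≈ 6.86 years, so 9 years is 1.31 doublings.
2^1.31 ≈ 2.48; 159 × 2.48 ≈ 390.

≈ 390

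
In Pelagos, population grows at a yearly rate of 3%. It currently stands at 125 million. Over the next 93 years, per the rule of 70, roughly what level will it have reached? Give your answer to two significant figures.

about 2000 million

Doubling time ≈ 70/3 = 23.33 years.
93 years is 93/23.33 ≈ 3.99 doublings, a factor of 2^3.99 ≈ 15.89.
125 × 15.89 ≈ 2000 million.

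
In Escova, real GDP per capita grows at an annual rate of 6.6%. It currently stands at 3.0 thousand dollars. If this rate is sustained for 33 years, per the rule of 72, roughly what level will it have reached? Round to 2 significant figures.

about 24 thousand dollars

Doubling time ≈ 72/6.6 = 10.91 years.
33 years is 33/10.91 ≈ 3.02 doublings, a factor of 2^3.02 ≈ 8.11.
3.0 × 8.11 ≈ 24 thousand dollars.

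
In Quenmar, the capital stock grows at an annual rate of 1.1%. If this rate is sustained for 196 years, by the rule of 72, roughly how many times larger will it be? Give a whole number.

8 times

Doubling time ≈ 72/1.1 = 65.45 years.
196/65.45 ≈ 3 doublings, so about 2^3 = 8×.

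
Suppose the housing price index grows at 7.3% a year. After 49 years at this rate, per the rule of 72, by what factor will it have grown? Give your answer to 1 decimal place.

about 31.3 times

Doubling time ≈ 72/7.3 = 9.86 years.
49 years / 9.86 ≈ 4.97 doublings → factor 2^4.97 ≈ 31.3.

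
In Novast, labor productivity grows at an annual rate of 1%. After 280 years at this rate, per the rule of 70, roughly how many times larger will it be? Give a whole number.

At 1% one doubling takes ≈ 70.00 years; 280 years is 4 of them, so ×16.

approximately 16 times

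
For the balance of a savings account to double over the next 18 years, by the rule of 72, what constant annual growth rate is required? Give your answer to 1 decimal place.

4.0%

72 / 18 ≈ 4.00, so about 4.0% annually.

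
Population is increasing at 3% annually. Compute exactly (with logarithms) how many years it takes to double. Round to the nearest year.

23 years

t = ln(2) / ln(1 + 0.03) = 0.6931 / 0.029559 ≈ 23.45.
≈ 23 years.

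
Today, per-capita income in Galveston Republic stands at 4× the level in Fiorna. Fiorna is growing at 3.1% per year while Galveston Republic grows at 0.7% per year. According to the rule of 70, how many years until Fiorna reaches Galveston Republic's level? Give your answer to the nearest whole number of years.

around 58 years

Fiorna gains on Galveston Republic at 3.1% − 0.7% = 2.4 points a year.
At that relative rate the gap halves every 70/2.4 ≈ 29.17 years.
A 4× gap closes after 2 halvings: 2 × 29.17 ≈ 58 years.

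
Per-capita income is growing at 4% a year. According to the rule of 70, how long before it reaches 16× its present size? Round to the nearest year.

70 years

One doubling takes 70/4 = 17.50 years.
16× is 4 doublings, so 4 × 17.50 ≈ 70 years.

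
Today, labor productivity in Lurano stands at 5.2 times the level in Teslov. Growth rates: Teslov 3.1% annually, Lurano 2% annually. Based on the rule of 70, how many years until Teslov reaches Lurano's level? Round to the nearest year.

around 151 years

Teslov gains on Lurano at 3.1% − 2% = 1.1 points a year.
At that relative rate the gap halves every 70/1.1 ≈ 63.64 years.
A 5.2 times gap takes log₂(5.2) ≈ 2.38 halvings to close: 2.38 × 63.64 ≈ 151 years.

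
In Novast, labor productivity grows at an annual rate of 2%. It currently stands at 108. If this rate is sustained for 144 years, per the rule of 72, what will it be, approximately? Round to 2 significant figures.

It doubles every 72/2 ≈ 36.00 years, so 144 years is 4.00 doublings.
2^4.00 ≈ 16.00; 108 × 16.00 ≈ 1700.

≈ 1700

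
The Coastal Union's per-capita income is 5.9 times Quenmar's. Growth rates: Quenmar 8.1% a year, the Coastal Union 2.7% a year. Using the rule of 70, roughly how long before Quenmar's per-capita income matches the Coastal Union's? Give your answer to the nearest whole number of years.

The growth-rate gap is 8.1% − 2.7% = 5.4 percentage points.
So the ratio between them halves every 70/5.4 ≈ 12.96 years.
A 5.9 times gap takes log₂(5.9) ≈ 2.56 halvings to close: 2.56 × 12.96 ≈ 33 years.

about 33 years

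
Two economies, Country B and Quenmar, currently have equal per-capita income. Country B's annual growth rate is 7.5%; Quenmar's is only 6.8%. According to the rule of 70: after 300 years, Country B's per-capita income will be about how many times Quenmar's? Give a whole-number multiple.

Only the 0.7-point difference matters.
70/0.7 ≈ 100.00 years per doubling of the ratio; 300 years gives 3.00 doublings, so ≈ 8×.

≈ 8 times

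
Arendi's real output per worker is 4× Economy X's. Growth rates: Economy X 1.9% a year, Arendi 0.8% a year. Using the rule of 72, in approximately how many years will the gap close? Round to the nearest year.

The growth-rate gap is 1.9% − 0.8% = 1.1 percentage points.
So the ratio between them halves every 72/1.1 ≈ 65.45 years.
A 4× gap closes after 2 halvings: 2 × 65.45 ≈ 131 years.

roughly 131 years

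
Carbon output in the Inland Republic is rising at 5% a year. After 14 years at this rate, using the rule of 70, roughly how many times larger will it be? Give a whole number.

At 5% one doubling takes ≈ 14.00 years; 14 years is 1 of them, so ×2.

≈ 2 times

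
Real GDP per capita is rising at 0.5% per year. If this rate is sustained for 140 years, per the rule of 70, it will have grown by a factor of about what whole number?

Doubling time ≈ 70/0.5 = 140.00 years.
140/140.00 ≈ 1 doubling, so about 2^1 = 2×.

about 2 times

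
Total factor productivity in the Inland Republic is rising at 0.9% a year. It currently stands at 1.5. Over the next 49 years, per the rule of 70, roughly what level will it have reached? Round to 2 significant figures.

2.3

Doubling time ≈ 70/0.9 = 77.78 years.
49 years is 49/77.78 ≈ 0.63 doublings, a factor of 2^0.63 ≈ 1.55.
1.5 × 1.55 ≈ 2.3.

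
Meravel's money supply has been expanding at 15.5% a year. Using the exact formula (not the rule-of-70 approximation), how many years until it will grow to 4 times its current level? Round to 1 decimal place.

t = ln(4) / ln(1 + 0.155) = 1.3863 / 0.144100 ≈ 9.62.

9.6 years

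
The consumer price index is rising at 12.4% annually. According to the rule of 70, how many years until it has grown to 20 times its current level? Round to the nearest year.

approximately 24 years

Doubling time ≈ 70/12.4 = 5.65 years.
Reaching 20× takes log₂(20) ≈ 4.32 doublings.
4.32 × 5.65 ≈ 24 years.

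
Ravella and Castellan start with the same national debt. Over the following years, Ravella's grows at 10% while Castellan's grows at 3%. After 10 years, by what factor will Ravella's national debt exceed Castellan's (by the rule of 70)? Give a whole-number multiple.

Rate gap = 10% − 3% = 7 points.
The ratio doubles every 70/7 ≈ 10.00 years.
10/10.00 ≈ 1.00 doublings → ratio ≈ 2^1.00 ≈ 2.

approximately 2 times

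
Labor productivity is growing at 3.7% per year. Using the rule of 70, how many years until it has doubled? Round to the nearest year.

approximately 19 years

70/3.7 ≈ 18.92, so it doubles roughly every 19 years.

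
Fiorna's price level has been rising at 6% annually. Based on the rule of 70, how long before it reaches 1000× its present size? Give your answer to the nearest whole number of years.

One doubling takes 70/6 = 11.67 years.
1000× is log₂ 1000 ≈ 9.97 doublings, so ≈ 9.97 × 11.67 = 116 years.

around 116 years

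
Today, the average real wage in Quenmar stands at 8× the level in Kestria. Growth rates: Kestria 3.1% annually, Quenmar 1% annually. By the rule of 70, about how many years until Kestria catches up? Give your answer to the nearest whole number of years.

What matters is the difference: 2.1 pp.
Rule of 70 on the gap: the ratio halves every 70/2.1 ≈ 33.33 years.
An 8× gap closes after 3 halvings: 3 × 33.33 ≈ 100 years.

around 100 years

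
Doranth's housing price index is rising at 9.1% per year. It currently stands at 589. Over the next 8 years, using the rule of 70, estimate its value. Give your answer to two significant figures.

≈ 1200

Doubling time ≈ 70/9.1 = 7.69 years.
8 years is 8/7.69 ≈ 1.04 doublings, a factor of 2^1.04 ≈ 2.06.
589 × 2.06 ≈ 1200.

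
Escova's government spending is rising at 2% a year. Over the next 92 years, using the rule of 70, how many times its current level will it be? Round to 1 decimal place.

Doubles every ≈ 35.00 years (70/2).
92 years is 2.63 doublings; 2^2.63 ≈ 6.2×.

approximately 6.2 times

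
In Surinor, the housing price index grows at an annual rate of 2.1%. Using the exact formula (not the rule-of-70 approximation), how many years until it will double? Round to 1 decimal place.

33.4 years

t = ln(2) / ln(1 + 0.021) = 0.6931 / 0.020783 ≈ 33.35.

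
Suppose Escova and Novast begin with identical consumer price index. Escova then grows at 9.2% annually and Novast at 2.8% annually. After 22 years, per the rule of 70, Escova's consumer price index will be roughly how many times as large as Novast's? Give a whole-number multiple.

≈ 4 times

Only the 6.4-point difference matters.
70/6.4 ≈ 10.94 years per doubling of the ratio; 22 years gives 2.01 doublings, so ≈ 4×.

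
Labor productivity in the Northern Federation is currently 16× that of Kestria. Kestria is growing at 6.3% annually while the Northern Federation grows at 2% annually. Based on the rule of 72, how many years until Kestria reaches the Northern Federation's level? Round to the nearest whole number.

about 67 years

The growth-rate gap is 6.3% − 2% = 4.3 percentage points.
So the ratio between them halves every 72/4.3 ≈ 16.74 years.
A 16× gap closes after 4 halvings: 4 × 16.74 ≈ 67 years.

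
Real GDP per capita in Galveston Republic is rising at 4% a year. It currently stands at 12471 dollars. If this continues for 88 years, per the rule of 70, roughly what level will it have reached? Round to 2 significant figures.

It doubles every 70/4 ≈ 17.50 years, so 88 years is 5.03 doublings.
2^5.03 ≈ 32.67; 12471 × 32.67 ≈ 410000 dollars.

around 410000 dollars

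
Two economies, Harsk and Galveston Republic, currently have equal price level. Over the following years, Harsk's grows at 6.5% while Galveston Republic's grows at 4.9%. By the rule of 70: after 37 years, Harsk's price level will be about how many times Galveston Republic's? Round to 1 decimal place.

roughly 1.8 times

Harsk pulls ahead at 1.6 pp per year, so the ratio doubles every 70/1.6 ≈ 43.75 years.
In 37 years that's 0.85 doublings: 2^0.85 ≈ 1.8.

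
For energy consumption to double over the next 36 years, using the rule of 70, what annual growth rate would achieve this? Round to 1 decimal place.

70 / 36 ≈ 1.94, so about 1.9% a year.

roughly 1.9% a year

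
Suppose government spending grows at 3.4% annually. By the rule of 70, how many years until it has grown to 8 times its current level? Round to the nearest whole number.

approximately 62 years

One doubling takes 70/3.4 = 20.59 years.
Getting to 8× needs 3 doublings: 3 × 20.59 ≈ 62 years.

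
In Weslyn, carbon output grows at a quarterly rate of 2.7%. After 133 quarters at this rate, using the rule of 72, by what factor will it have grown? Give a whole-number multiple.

roughly 32 times

Doubling time ≈ 72/2.7 = 26.67 quarters.
133/26.67 ≈ 5 doublings, so about 2^5 = 32×.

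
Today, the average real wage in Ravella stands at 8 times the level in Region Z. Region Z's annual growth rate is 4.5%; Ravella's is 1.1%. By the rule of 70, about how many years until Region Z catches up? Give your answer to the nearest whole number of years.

The growth-rate gap is 4.5% − 1.1% = 3.4 percentage points.
So the ratio between them halves every 70/3.4 ≈ 20.59 years.
An 8 times gap closes after 3 halvings: 3 × 20.59 ≈ 62 years.

≈ 62 years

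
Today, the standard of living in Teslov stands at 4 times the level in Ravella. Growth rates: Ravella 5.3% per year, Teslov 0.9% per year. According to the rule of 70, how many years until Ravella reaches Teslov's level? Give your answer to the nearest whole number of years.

roughly 32 years

What matters is the difference: 4.4 pp.
Rule of 70 on the gap: the ratio halves every 70/4.4 ≈ 15.91 years.
A 4 times gap closes after 2 halvings: 2 × 15.91 ≈ 32 years.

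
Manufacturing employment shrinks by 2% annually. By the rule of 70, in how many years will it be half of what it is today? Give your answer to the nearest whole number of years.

approximately 35 years

Halving time ≈ 70 / 2 = 35.00 → 35 years.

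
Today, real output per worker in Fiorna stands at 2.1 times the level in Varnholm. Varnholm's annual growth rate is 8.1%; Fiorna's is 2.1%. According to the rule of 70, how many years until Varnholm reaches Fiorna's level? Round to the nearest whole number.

The growth-rate gap is 8.1% − 2.1% = 6 percentage points.
So the ratio between them halves every 70/6 ≈ 11.67 years.
A 2.1 times gap takes log₂(2.1) ≈ 1.07 halvings to close: 1.07 × 11.67 ≈ 12 years.

approximately 12 years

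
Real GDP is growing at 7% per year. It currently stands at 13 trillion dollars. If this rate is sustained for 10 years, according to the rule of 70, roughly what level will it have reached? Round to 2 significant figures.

roughly 26 trillion dollars

It doubles every 70/7 ≈ 10.00 years, so 10 years is 1.00 doublings.
2^1.00 ≈ 2.00; 13 × 2.00 ≈ 26 trillion dollars.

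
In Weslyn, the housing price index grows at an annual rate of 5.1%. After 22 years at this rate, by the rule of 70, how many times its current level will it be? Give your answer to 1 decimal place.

Doubles every ≈ 13.73 years (70/5.1).
22 years is 1.60 doublings; 2^1.60 ≈ 3.0×.

about 3.0 times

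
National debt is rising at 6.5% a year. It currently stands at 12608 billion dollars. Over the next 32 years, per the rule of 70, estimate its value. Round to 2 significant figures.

Doubling time ≈ 70/6.5 = 10.77 years.
32 years is 32/10.77 ≈ 2.97 doublings, a factor of 2^2.97 ≈ 7.84.
12608 × 7.84 ≈ 99000 billion dollars.

about 99000 billion dollars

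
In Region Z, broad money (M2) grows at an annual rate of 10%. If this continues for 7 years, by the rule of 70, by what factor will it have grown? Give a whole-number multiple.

70/10 ≈ 7.00 years per doubling.
7 years fits 1 doubling: 2^1 = 2.

about 2 times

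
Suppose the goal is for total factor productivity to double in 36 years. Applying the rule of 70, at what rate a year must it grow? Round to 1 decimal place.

about 1.9% a year

70 / 36 ≈ 1.94, so about 1.9% a year.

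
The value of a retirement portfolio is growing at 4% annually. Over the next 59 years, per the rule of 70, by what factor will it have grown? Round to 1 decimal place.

around 10.3 times

Doubling time ≈ 70/4 = 17.50 years.
59 years / 17.50 ≈ 3.37 doublings → factor 2^3.37 ≈ 10.3.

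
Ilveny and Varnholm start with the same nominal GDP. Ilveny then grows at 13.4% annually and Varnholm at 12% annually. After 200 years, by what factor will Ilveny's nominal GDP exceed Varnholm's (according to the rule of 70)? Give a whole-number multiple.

Only the 1.4-point difference matters.
70/1.4 ≈ 50.00 years per doubling of the ratio; 200 years gives 4.00 doublings, so ≈ 16×.

around 16 times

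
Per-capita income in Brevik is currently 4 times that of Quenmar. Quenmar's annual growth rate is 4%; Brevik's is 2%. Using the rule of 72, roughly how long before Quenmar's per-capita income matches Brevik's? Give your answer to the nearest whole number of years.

Quenmar gains on Brevik at 4% − 2% = 2 points a year.
At that relative rate the gap halves every 72/2 ≈ 36.00 years.
A 4 times gap closes after 2 halvings: 2 × 36.00 ≈ 72 years.

around 72 years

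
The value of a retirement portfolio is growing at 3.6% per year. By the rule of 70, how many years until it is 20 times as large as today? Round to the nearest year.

At 3.6% it doubles every 70/3.6 ≈ 19.44 years.
20× is log₂ 20 ≈ 4.32 doublings, so ≈ 4.32 × 19.44 = 84 years.

about 84 years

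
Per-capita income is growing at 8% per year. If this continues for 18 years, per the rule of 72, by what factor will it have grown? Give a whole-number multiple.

Doubling time ≈ 72/8 = 9.00 years.
18/9.00 ≈ 2 doublings, so about 2^2 = 4×.

around 4 times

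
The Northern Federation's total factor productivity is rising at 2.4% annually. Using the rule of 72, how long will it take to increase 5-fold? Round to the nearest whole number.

roughly 70 years

One doubling takes 72/2.4 = 30.00 years.
5× is log₂ 5 ≈ 2.32 doublings, so ≈ 2.32 × 30.00 = 70 years.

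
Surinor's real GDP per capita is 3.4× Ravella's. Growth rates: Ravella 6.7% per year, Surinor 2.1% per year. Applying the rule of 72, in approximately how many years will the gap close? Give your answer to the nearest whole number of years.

28 years

The growth-rate gap is 6.7% − 2.1% = 4.6 percentage points.
So the ratio between them halves every 72/4.6 ≈ 15.65 years.
A 3.4× gap takes log₂(3.4) ≈ 1.77 halvings to close: 1.77 × 15.65 ≈ 28 years.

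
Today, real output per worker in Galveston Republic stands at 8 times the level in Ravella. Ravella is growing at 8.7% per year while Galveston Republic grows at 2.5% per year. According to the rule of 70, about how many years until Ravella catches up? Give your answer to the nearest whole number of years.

Ravella gains on Galveston Republic at 8.7% − 2.5% = 6.2 points a year.
At that relative rate the gap halves every 70/6.2 ≈ 11.29 years.
An 8 times gap closes after 3 halvings: 3 × 11.29 ≈ 34 years.

approximately 34 years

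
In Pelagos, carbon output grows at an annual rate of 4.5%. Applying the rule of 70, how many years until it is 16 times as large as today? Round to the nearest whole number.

At 4.5% it doubles every 70/4.5 ≈ 15.56 years.
16× is 4 doublings, so 4 × 15.56 ≈ 62 years.

≈ 62 years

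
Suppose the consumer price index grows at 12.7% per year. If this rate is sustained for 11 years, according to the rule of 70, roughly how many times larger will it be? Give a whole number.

At 12.7% one doubling takes ≈ 5.51 years; 11 years is 2 of them, so ×4.

roughly 4 times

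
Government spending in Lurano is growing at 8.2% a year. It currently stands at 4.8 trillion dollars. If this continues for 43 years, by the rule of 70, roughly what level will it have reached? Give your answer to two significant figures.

Doubling time ≈ 70/8.2 = 8.54 years.
43 years is 43/8.54 ≈ 5.04 doublings, a factor of 2^5.04 ≈ 32.90.
4.8 × 32.90 ≈ 160 trillion dollars.

about 160 trillion dollars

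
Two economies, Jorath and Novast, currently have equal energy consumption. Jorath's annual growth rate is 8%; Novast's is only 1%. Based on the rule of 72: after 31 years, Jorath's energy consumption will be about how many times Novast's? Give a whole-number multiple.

≈ 8 times

Only the 7-point difference matters.
72/7 ≈ 10.29 years per doubling of the ratio; 31 years gives 3.01 doublings, so ≈ 8×.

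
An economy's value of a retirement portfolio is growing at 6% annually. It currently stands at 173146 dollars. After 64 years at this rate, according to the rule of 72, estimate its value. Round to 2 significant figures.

It doubles every 72/6 ≈ 12.00 years, so 64 years is 5.33 doublings.
2^5.33 ≈ 40.22; 173146 × 40.22 ≈ 7000000 dollars.

≈ 7000000 dollars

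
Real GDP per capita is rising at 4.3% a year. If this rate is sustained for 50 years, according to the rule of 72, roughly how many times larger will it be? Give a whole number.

At 4.3% one doubling takes ≈ 16.74 years; 50 years is 3 of them, so ×8.

around 8 times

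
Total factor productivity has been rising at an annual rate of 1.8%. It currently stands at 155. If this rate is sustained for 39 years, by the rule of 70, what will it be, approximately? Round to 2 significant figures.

It doubles every 70/1.8 ≈ 38.89 years, so 39 years is 1.00 doublings.
2^1.00 ≈ 2.00; 155 × 2.00 ≈ 310.

about 310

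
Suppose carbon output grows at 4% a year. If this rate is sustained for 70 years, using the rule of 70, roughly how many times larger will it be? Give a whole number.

≈ 16 times

Doubling time ≈ 70/4 = 17.50 years.
70/17.50 ≈ 4 doublings, so about 2^4 = 16×.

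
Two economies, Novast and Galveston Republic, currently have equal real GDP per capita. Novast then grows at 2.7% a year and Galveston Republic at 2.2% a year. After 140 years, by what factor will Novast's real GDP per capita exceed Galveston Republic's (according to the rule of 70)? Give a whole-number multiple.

Novast pulls ahead at 0.5 pp per year, so the ratio doubles every 70/0.5 ≈ 140.00 years.
In 140 years that's 1.00 doublings: 2^1.00 ≈ 2.

about 2 times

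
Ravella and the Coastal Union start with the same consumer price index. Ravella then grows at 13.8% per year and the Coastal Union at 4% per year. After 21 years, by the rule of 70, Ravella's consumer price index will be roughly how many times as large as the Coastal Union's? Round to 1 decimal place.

Only the 9.8-point difference matters.
70/9.8 ≈ 7.14 years per doubling of the ratio; 21 years gives 2.94 doublings, so ≈ 7.7×.

about 7.7 times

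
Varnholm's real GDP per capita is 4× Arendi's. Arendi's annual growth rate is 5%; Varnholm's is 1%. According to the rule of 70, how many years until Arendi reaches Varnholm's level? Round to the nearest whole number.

roughly 35 years

What matters is the difference: 4 pp.
Rule of 70 on the gap: the ratio halves every 70/4 ≈ 17.50 years.
A 4× gap closes after 2 halvings: 2 × 17.50 ≈ 35 years.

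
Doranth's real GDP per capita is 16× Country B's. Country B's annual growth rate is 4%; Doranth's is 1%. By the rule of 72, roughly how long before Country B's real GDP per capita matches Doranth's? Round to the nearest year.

about 96 years

Country B gains on Doranth at 4% − 1% = 3 points a year.
At that relative rate the gap halves every 72/3 ≈ 24.00 years.
A 16× gap closes after 4 halvings: 4 × 24.00 ≈ 96 years.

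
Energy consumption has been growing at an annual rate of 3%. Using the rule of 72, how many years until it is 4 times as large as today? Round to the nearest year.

approximately 48 years

At 3% it doubles every 72/3 ≈ 24.00 years.
4× is 2 doublings, so 2 × 24.00 ≈ 48 years.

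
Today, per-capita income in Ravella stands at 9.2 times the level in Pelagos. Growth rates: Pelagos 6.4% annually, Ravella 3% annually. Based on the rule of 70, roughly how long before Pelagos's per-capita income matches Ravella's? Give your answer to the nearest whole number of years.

around 66 years

The growth-rate gap is 6.4% − 3% = 3.4 percentage points.
So the ratio between them halves every 70/3.4 ≈ 20.59 years.
A 9.2 times gap takes log₂(9.2) ≈ 3.20 halvings to close: 3.20 × 20.59 ≈ 66 years.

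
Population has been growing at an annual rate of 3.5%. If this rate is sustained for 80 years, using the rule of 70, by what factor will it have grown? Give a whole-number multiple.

≈ 16 times

70/3.5 ≈ 20.00 years per doubling.
80 years fits 4 doublings: 2^4 = 16.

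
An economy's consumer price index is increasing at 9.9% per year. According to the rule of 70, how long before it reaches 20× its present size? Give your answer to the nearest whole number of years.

Doubling time ≈ 70/9.9 = 7.07 years.
20× is log₂ 20 ≈ 4.32 doublings, so ≈ 4.32 × 7.07 = 31 years.

≈ 31 years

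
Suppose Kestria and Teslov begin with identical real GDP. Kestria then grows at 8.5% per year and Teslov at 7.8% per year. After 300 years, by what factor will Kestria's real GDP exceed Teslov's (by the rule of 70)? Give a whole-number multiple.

Only the 0.7-point difference matters.
70/0.7 ≈ 100.00 years per doubling of the ratio; 300 years gives 3.00 doublings, so ≈ 8×.

≈ 8 times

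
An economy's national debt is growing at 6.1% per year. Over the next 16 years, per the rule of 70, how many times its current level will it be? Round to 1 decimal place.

2.6 times

Doubling time ≈ 70/6.1 = 11.48 years.
16 years / 11.48 ≈ 1.39 doublings → factor 2^1.39 ≈ 2.6.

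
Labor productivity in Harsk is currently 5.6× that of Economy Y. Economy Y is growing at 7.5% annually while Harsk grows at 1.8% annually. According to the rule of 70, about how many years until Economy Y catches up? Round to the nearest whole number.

The growth-rate gap is 7.5% − 1.8% = 5.7 percentage points.
So the ratio between them halves every 70/5.7 ≈ 12.28 years.
A 5.6× gap takes log₂(5.6) ≈ 2.49 halvings to close: 2.49 × 12.28 ≈ 31 years.

31 years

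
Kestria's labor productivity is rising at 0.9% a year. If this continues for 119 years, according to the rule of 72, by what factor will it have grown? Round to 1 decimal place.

roughly 2.8 times

Doubles every ≈ 80.00 years (72/0.9).
119 years is 1.49 doublings; 2^1.49 ≈ 2.8×.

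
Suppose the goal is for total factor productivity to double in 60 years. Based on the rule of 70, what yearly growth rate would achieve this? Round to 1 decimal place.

70 / 60 ≈ 1.17, so about 1.2% per year.

about 1.2%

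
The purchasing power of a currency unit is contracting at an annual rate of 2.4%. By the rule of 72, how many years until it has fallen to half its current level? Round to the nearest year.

30 years

Halving time ≈ 72 / 2.4 = 30.00 → 30 years.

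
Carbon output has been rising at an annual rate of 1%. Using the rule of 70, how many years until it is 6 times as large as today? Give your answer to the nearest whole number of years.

One doubling takes 70/1 = 70.00 years.
6× is log₂ 6 ≈ 2.58 doublings, so ≈ 2.58 × 70.00 = 181 years.

about 181 years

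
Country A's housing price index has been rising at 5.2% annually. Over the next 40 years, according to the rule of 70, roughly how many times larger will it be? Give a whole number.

At 5.2% one doubling takes ≈ 13.46 years; 40 years is 3 of them, so ×8.

roughly 8 times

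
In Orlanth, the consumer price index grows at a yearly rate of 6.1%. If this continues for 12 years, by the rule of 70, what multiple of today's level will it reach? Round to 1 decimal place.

around 2.1 times

Doubling time ≈ 70/6.1 = 11.48 years.
12 years / 11.48 ≈ 1.05 doublings → factor 2^1.05 ≈ 2.1.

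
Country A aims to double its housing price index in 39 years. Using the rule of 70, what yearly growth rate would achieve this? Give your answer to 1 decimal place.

70 / 39 ≈ 1.79, so about 1.8% per year.

≈ 1.8%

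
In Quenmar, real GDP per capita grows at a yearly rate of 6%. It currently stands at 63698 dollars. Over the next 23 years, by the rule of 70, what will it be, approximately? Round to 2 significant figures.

around 250000 dollars

It doubles every 70/6 ≈ 11.67 years, so 23 years is 1.97 doublings.
2^1.97 ≈ 3.92; 63698 × 3.92 ≈ 250000 dollars.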